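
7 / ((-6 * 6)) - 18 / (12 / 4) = -223/36 = -6.19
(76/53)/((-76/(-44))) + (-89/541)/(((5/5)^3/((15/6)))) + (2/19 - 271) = -294703425/1089574 = -270.48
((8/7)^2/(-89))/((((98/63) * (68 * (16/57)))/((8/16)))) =-513/2075836 = 0.00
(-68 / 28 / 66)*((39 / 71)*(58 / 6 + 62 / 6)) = -2210/5467 = -0.40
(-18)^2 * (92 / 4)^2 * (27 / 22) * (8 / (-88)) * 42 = -97181532/121 = -803153.16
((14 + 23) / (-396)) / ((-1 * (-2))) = -37/792 = -0.05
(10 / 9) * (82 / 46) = 410/207 = 1.98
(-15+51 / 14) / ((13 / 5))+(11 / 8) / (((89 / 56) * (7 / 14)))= -42727/16198 = -2.64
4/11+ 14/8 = 93/44 = 2.11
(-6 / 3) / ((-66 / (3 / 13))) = 1/143 = 0.01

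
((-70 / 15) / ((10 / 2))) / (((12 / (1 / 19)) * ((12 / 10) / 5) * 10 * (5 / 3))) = -7/6840 = 0.00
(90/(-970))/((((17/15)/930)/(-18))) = 2259900/1649 = 1370.47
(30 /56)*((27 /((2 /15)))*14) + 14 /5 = 30431/20 = 1521.55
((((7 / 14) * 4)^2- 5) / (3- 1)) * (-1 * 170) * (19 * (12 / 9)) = 6460/3 = 2153.33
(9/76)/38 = 9/2888 = 0.00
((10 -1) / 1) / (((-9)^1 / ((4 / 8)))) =-1/2 = -0.50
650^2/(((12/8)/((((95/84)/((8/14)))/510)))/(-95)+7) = 144133.91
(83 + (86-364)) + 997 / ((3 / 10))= 9385/3 = 3128.33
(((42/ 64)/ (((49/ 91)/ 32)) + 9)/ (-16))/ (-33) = 1/11 = 0.09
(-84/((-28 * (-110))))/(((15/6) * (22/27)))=-81/6050 = -0.01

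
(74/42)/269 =37/5649 = 0.01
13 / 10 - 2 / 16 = 1.18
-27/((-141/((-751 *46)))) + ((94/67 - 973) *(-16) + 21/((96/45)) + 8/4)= 901088063/100768 = 8942.20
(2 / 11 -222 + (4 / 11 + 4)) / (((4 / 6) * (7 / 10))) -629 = -84313/77 = -1094.97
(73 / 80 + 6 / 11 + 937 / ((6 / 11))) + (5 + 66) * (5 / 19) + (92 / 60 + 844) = 129588803/50160 = 2583.51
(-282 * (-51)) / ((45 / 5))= 1598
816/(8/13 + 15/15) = 3536/7 = 505.14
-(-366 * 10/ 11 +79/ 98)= 357811/1078 = 331.92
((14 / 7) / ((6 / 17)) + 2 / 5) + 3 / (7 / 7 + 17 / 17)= 227/30 = 7.57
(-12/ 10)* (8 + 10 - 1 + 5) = -132/5 = -26.40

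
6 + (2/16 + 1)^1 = 57/8 = 7.12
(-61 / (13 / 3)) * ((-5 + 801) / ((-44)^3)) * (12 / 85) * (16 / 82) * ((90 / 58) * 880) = 157321440/31795049 = 4.95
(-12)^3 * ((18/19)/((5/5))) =-31104/19 = -1637.05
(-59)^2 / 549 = 3481/549 = 6.34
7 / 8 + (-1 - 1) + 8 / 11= -35/88 = -0.40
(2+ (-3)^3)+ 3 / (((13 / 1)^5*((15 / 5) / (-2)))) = -9282327/371293 = -25.00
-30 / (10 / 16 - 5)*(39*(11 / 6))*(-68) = -233376/7 = -33339.43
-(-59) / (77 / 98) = 826/11 = 75.09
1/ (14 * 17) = 1/238 = 0.00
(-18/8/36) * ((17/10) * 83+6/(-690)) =-32451/3680 = -8.82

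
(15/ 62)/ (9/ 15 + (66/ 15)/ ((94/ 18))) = 1175/7006 = 0.17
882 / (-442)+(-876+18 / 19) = -3682725/4199 = -877.05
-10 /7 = -1.43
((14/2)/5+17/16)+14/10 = 309/80 = 3.86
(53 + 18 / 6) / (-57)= -56/57 = -0.98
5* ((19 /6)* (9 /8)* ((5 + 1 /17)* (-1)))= -12255/136 = -90.11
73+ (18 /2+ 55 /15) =257/3 = 85.67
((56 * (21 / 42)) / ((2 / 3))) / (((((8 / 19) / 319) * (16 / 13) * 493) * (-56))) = -8151/8704 = -0.94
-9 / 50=-0.18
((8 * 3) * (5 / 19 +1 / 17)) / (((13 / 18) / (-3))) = -10368/323 = -32.10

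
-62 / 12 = -31/6 = -5.17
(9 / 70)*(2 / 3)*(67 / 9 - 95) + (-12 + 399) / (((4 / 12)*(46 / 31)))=3742807/4830 = 774.91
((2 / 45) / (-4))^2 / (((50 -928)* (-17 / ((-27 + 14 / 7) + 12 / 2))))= -19/120900600 = 0.00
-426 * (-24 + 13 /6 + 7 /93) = 287337/31 = 9268.94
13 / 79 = 0.16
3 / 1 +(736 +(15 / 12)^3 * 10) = 24273/32 = 758.53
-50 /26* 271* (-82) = 555550/13 = 42734.62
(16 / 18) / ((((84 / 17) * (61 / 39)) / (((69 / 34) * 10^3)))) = 299000/1281 = 233.41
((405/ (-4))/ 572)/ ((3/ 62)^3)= -1562.47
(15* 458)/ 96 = 1145/16 = 71.56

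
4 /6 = 2/3 = 0.67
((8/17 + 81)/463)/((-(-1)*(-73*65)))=-277/7469579 = 0.00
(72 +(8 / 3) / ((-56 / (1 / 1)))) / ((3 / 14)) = 3022/9 = 335.78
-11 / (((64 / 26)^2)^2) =-314171/1048576 = -0.30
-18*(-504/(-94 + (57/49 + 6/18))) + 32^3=222122840/6799 = 32669.93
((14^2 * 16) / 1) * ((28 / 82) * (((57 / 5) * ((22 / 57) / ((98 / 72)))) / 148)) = 177408/7585 = 23.39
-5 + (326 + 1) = 322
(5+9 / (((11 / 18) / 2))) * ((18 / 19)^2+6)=943710/3971 = 237.65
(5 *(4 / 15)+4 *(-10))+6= -98/3 = -32.67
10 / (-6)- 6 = -23/3 = -7.67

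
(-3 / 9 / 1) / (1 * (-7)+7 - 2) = 1/6 = 0.17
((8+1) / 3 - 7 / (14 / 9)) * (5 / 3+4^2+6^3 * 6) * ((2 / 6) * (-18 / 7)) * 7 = 11823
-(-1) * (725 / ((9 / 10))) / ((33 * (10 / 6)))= 1450/99 = 14.65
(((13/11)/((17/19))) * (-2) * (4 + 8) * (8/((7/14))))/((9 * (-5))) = 31616/2805 = 11.27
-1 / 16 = -0.06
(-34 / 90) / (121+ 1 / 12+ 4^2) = -68/24675 = 0.00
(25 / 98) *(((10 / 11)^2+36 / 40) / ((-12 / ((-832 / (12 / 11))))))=27.99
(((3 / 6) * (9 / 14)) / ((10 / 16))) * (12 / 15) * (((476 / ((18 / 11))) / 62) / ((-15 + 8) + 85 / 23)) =-8602/14725 = -0.58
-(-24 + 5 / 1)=19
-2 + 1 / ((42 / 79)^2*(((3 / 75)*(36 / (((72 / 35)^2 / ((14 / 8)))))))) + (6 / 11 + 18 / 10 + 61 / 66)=39994613/5546310 = 7.21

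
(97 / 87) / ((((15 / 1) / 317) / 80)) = 491984/261 = 1885.00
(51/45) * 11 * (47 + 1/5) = 44132/75 = 588.43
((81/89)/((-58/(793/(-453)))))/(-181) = -21411/141082622 = 0.00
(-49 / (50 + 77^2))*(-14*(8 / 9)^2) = 43904/484299 = 0.09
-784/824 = -98/103 = -0.95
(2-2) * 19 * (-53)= 0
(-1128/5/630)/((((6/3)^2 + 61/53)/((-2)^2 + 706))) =-1414888/28665 = -49.36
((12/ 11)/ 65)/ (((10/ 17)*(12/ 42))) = 357/3575 = 0.10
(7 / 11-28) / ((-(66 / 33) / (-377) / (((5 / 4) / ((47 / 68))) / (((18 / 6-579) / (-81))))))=-86809905/66176 = -1311.80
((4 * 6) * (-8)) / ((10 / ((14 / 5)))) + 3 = -1269/25 = -50.76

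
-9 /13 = -0.69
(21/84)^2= 1/16 = 0.06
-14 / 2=-7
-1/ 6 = -0.17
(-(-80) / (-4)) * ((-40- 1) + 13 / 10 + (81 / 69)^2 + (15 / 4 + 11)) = 249391/529 = 471.44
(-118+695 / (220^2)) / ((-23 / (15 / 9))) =1142101/133584 = 8.55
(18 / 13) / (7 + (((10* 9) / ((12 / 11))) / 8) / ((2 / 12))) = 144/7163 = 0.02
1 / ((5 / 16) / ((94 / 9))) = 1504/45 = 33.42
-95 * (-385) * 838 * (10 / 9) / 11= 27863500/9 = 3095944.44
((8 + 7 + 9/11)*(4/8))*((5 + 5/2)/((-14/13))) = -16965/308 = -55.08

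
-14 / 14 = -1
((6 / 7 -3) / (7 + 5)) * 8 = -10/7 = -1.43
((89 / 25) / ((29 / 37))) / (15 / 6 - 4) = -6586/2175 = -3.03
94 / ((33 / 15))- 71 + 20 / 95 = -5865/209 = -28.06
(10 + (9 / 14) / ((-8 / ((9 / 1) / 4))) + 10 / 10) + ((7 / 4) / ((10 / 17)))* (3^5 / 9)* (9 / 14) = 139903/2240 = 62.46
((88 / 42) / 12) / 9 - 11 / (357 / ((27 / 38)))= -913/366282 = 0.00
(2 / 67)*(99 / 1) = 198/67 = 2.96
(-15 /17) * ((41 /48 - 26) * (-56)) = -2485/2 = -1242.50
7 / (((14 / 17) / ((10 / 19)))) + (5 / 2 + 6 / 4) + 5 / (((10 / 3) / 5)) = 607/38 = 15.97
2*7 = 14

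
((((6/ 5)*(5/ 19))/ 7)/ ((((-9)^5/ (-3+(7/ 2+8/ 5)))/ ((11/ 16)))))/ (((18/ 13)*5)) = -143/897544800 = 0.00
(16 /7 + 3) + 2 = 51/7 = 7.29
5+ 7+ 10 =22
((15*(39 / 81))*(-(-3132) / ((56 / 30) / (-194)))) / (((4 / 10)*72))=-4571125/56 = -81627.23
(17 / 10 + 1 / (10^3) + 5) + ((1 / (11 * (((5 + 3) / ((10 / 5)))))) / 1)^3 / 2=142704621/21296000 = 6.70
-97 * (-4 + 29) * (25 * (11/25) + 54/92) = -1292525/46 = -28098.37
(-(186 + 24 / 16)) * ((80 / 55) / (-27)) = 1000/99 = 10.10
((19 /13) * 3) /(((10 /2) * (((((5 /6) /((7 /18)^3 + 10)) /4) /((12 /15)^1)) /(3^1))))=4458388/43875 = 101.62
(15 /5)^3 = 27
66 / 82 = 33/41 = 0.80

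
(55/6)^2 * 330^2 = 9150625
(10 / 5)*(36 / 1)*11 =792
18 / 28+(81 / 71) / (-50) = 7704/12425 = 0.62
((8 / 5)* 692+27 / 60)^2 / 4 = 490755409/1600 = 306722.13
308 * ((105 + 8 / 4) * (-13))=-428428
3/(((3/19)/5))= 95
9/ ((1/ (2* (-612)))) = -11016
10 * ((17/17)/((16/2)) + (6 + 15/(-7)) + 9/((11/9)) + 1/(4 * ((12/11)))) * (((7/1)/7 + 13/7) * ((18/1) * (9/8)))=28877175/4312 = 6696.93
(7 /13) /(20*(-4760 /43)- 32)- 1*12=-15066157/1255488 = -12.00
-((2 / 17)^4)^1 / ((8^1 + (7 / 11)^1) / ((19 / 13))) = -176/5428865 = 0.00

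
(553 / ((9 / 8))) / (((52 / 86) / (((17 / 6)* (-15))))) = -4042430/117 = -34550.68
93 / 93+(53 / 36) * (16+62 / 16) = 2905/96 = 30.26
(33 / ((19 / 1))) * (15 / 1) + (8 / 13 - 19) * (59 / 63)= 137486/15561 = 8.84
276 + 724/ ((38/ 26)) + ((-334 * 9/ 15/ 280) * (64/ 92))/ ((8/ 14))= 8417681/10925 = 770.50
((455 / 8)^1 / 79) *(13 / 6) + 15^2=859115/3792 = 226.56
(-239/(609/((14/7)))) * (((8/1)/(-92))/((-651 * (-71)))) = 956/647417547 = 0.00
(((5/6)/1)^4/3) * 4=625/972 = 0.64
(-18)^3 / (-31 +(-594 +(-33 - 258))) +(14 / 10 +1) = 10038/1145 = 8.77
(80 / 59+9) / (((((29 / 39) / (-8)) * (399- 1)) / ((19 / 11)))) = -1811004/3745379 = -0.48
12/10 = 6/5 = 1.20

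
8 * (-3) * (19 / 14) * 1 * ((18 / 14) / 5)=-2052/245 = -8.38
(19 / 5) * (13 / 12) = 247/60 = 4.12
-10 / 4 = -5/2 = -2.50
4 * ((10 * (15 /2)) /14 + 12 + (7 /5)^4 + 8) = 510978/4375 = 116.79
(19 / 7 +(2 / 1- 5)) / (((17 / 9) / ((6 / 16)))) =-27/476 = -0.06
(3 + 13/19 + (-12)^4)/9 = 394054/171 = 2304.41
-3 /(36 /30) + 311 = 617/2 = 308.50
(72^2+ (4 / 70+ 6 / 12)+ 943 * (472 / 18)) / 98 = 18844631/61740 = 305.23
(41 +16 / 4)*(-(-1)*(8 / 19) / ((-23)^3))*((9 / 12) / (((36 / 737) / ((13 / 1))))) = -143715/462346 = -0.31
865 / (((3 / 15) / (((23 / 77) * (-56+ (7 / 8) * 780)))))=17806025/22 = 809364.77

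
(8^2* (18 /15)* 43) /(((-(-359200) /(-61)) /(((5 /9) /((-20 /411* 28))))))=359351/1571500 = 0.23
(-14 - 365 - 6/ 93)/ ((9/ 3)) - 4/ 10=-19647/155 = -126.75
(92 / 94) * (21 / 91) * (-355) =-48990/611 = -80.18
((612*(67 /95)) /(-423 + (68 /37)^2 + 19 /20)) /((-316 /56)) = 149691936/819349369 = 0.18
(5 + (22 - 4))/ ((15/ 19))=437/15 = 29.13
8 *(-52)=-416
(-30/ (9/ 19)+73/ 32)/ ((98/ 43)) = -252023/9408 = -26.79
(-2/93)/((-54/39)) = 13/837 = 0.02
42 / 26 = 21/13 = 1.62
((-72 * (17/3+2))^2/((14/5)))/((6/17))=2158320/7 = 308331.43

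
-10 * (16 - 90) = 740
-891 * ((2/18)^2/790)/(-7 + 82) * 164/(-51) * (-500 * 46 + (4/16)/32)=-147527061/10744000 = -13.73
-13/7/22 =-13/154 = -0.08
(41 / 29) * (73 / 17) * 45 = 134685/493 = 273.19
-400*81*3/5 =-19440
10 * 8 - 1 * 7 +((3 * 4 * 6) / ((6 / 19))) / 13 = 1177/13 = 90.54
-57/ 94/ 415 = -57/39010 = 0.00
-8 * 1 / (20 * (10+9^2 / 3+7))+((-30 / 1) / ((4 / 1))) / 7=-416/385 = -1.08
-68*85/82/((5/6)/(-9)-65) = 31212/28823 = 1.08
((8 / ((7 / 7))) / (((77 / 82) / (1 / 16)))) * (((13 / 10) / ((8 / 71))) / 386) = 37843/2377760 = 0.02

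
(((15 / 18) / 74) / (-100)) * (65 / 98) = -13/174048 = 0.00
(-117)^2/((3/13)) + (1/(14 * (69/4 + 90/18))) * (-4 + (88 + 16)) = 59319.32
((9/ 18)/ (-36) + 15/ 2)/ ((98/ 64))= 44/9 = 4.89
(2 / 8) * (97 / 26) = 97/104 = 0.93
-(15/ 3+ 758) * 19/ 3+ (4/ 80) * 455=-57715/12 = -4809.58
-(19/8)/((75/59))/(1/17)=-19057/600 = -31.76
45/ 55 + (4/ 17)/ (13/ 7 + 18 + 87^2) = 4063987/4966907 = 0.82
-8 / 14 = -4/7 = -0.57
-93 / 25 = -3.72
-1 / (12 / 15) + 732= 2923/4 = 730.75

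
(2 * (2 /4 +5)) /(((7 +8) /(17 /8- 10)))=-231/40 = -5.78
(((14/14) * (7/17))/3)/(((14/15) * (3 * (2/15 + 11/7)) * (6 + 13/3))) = 525/188666 = 0.00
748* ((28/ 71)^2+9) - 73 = 34154451/5041 = 6775.33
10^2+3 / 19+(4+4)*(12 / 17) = 34175/323 = 105.80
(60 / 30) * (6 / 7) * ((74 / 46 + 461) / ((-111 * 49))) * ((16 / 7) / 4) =-24320/291893 = -0.08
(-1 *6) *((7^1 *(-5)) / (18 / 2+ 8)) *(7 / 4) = 735/34 = 21.62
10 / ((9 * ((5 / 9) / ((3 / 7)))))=6/7 = 0.86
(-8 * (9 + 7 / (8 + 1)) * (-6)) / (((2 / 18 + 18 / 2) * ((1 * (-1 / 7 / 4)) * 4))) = -360.59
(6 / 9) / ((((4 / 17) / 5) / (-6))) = -85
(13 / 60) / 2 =13/120 = 0.11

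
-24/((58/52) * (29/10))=-6240/841 = -7.42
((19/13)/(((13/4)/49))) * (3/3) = 3724/169 = 22.04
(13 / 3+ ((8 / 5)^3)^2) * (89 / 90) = 88070573/4218750 = 20.88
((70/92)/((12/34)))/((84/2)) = 85/1656 = 0.05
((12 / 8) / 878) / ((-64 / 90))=-135/56192 = 0.00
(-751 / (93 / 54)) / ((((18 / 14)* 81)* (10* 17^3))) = -5257/61682715 = 0.00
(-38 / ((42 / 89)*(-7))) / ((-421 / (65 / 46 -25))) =262105/406686 = 0.64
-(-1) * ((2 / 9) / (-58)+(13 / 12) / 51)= 103/5916 = 0.02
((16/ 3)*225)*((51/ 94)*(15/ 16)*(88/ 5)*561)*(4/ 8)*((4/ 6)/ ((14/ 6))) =283248900/329 = 860938.91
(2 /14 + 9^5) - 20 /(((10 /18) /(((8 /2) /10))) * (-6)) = 59051.54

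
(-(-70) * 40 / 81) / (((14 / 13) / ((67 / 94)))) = 87100/3807 = 22.88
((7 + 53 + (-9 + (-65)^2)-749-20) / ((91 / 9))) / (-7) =-4509/91 = -49.55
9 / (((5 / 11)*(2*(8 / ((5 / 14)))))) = 99/224 = 0.44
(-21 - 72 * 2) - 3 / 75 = -4126/25 = -165.04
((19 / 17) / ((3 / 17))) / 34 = 19/102 = 0.19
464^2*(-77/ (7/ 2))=-4736512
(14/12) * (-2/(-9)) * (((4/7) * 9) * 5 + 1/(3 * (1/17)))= 659/81 = 8.14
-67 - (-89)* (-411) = -36646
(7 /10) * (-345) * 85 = -41055/2 = -20527.50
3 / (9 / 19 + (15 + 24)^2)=19/9636 = 0.00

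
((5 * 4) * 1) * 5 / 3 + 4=112/3 = 37.33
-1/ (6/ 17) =-17/6 = -2.83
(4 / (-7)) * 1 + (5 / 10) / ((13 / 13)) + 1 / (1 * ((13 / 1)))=1/182 = 0.01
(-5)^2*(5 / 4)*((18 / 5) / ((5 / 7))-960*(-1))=60315/2 = 30157.50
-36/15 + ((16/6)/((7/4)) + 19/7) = 193/105 = 1.84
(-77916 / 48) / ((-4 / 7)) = 45451/16 = 2840.69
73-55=18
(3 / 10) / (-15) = -1/50 = -0.02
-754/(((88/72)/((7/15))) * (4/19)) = -150423/110 = -1367.48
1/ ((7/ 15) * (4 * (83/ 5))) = 75/2324 = 0.03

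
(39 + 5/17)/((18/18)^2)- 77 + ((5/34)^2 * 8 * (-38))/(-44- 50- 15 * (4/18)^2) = -13911613/369631 = -37.64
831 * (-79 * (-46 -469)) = 33809235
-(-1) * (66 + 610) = 676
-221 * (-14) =3094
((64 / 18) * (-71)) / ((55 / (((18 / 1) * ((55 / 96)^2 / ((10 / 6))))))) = -781/48 = -16.27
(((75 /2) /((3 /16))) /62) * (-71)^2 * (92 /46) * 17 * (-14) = -239951600/31 = -7740374.19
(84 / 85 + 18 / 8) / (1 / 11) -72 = -12369/340 = -36.38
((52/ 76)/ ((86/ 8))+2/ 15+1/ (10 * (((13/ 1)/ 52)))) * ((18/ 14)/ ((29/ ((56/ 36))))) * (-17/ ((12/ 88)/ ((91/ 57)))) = -497985488/60772545 = -8.19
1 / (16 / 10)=5/8 = 0.62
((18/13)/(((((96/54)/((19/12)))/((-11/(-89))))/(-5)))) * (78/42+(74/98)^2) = -41109255/22223656 = -1.85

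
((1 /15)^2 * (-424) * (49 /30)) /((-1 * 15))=10388/50625 = 0.21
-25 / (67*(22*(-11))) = 25/16214 = 0.00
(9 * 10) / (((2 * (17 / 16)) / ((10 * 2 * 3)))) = 43200/17 = 2541.18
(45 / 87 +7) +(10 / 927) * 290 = 286186/26883 = 10.65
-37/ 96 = -0.39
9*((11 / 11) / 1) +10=19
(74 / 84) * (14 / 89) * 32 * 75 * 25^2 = 18500000/89 = 207865.17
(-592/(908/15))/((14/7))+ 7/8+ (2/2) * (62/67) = -375905/121672 = -3.09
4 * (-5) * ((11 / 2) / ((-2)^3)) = 55/4 = 13.75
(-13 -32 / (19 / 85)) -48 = -3879/19 = -204.16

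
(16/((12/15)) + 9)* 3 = 87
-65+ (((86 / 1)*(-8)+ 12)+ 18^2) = -417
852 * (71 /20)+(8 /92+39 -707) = 271019/115 = 2356.69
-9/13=-0.69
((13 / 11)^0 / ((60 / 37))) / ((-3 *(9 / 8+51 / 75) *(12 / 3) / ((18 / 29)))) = -0.02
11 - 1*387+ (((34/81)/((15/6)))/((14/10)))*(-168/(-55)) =-557816/1485 = -375.63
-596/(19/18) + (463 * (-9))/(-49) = -446499/931 = -479.59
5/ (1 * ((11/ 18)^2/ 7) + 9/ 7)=3.73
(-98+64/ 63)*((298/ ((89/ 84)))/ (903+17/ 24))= -58264960/1930321 = -30.18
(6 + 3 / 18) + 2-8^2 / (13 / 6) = -1667/78 = -21.37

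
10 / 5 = 2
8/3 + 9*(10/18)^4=2569/729 = 3.52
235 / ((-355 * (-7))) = 47/497 = 0.09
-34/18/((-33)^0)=-17/9 = -1.89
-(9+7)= -16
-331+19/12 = -3953/12 = -329.42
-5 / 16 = -0.31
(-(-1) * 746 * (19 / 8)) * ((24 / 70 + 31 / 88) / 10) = 15173267/123200 = 123.16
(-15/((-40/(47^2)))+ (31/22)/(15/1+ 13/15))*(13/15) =37594583/52360 = 718.00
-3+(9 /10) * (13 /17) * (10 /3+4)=2.05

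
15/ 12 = 5/4 = 1.25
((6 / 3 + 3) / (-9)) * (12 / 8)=-0.83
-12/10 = -6/5 = -1.20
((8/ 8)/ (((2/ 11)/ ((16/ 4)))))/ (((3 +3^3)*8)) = 11/120 = 0.09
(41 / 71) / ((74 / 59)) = 2419/5254 = 0.46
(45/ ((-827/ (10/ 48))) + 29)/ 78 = 14753/39696 = 0.37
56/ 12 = 14/3 = 4.67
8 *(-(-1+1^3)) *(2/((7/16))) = 0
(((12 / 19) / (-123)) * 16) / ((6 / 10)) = -320/2337 = -0.14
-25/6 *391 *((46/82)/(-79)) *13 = 150.39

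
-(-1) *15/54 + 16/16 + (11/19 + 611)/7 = 30317/342 = 88.65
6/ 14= 3/7 = 0.43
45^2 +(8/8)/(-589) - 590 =845214/589 = 1435.00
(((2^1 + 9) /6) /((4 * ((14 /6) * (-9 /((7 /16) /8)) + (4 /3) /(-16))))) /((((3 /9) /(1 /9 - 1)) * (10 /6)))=4/2095 = 0.00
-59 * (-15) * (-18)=-15930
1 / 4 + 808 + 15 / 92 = 37187/46 = 808.41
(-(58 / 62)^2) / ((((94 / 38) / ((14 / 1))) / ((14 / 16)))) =-782971/180668 = -4.33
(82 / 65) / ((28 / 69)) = 2829/910 = 3.11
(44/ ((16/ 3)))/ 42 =11/56 = 0.20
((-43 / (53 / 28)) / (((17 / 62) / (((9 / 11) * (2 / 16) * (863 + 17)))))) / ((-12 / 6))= 3359160/901 = 3728.26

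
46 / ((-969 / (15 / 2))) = -115/323 = -0.36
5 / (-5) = -1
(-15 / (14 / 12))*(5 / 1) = -450/7 = -64.29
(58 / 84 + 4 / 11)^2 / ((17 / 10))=1185845/1814274 = 0.65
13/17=0.76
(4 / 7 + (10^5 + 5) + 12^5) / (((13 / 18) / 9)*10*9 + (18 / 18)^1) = 21976767/518 = 42426.19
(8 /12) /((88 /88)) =2/3 = 0.67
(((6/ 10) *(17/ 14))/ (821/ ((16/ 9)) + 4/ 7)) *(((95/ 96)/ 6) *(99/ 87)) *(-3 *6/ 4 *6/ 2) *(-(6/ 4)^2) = 863379/96116672 = 0.01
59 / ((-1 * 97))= -59/97 = -0.61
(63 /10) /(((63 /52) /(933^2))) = 4526542.80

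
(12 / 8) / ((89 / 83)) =249/178 = 1.40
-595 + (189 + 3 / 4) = -1621/4 = -405.25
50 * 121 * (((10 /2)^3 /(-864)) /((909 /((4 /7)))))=-378125/687204 = -0.55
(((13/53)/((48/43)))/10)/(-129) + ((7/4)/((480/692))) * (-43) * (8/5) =-66236921/381600 = -173.58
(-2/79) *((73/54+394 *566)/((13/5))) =-60211445/27729 = -2171.43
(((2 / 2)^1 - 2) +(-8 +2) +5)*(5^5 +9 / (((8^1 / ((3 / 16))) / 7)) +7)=-6266.95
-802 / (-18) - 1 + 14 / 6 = 413/9 = 45.89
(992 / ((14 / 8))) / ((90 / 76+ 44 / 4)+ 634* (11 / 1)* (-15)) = -150784/27823019 = -0.01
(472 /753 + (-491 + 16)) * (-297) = 35363097/251 = 140888.83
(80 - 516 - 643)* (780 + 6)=-848094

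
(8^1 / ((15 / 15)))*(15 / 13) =120/13 = 9.23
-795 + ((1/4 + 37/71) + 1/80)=-4511149/5680 = -794.22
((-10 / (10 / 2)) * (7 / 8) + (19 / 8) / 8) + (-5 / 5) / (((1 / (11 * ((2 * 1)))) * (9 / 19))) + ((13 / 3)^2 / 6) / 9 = -739495/15552 = -47.55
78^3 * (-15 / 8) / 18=-98865/2 = -49432.50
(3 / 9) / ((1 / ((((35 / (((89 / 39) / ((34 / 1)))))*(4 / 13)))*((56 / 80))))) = 3332/89 = 37.44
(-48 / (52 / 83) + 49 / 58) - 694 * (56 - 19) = -19418343/754 = -25753.77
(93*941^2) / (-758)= -82349733/758 = -108640.81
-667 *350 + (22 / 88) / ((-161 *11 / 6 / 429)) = -75171017/322 = -233450.36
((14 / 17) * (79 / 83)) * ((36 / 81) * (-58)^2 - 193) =1020.65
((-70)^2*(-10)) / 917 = -7000/131 = -53.44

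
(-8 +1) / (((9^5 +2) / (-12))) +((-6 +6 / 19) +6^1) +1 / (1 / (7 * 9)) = 71039949/1121969 = 63.32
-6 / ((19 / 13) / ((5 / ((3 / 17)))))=-2210/19 = -116.32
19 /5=3.80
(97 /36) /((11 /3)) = 97/132 = 0.73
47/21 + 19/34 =1997/714 = 2.80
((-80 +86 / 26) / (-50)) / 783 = 997/508950 = 0.00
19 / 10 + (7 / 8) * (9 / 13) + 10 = 6503/520 = 12.51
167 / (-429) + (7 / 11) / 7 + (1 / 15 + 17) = 35968/2145 = 16.77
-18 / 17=-1.06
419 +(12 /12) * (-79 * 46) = -3215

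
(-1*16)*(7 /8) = -14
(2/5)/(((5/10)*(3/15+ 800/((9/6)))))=12/8003 = 0.00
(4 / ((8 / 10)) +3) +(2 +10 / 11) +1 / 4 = 491/44 = 11.16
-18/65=-0.28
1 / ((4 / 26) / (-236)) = -1534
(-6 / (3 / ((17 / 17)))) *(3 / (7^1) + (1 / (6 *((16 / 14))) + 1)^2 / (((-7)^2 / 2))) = -27217/28224 = -0.96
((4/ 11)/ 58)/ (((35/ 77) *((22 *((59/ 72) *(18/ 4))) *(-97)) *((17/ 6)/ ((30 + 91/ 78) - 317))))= 5488/31035829 = 0.00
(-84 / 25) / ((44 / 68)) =-1428/275 = -5.19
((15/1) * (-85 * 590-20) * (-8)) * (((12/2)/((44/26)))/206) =117397800/1133 = 103616.77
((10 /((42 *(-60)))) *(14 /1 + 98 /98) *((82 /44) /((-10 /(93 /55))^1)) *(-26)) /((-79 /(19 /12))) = 313937/32118240 = 0.01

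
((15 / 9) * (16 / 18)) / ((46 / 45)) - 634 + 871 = 16453/69 = 238.45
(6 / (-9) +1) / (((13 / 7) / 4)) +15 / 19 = 1117/741 = 1.51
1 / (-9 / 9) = -1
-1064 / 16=-133/2 = -66.50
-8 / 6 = -4/3 = -1.33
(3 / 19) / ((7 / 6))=18/133 = 0.14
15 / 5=3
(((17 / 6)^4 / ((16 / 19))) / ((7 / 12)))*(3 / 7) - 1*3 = 1502227/28224 = 53.23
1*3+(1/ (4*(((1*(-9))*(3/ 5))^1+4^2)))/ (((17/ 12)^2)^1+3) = 114819/38213 = 3.00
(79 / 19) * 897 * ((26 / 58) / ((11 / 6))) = 5527314/6061 = 911.95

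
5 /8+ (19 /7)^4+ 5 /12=3187729/57624 = 55.32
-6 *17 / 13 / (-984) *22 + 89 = 95061/1066 = 89.18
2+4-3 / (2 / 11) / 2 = -9/4 = -2.25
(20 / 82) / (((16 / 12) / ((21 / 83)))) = 315/6806 = 0.05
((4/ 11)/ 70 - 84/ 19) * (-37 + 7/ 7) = 1162872/7315 = 158.97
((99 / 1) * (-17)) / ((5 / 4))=-6732/5 = -1346.40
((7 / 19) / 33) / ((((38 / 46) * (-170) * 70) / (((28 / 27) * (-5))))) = 161/27340335 = 0.00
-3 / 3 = -1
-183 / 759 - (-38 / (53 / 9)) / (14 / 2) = 63895/93863 = 0.68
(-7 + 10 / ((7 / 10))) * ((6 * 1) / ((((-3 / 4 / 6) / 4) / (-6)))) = 58752/7 = 8393.14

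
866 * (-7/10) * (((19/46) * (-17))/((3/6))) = 979013/115 = 8513.16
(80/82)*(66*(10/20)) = 1320/41 = 32.20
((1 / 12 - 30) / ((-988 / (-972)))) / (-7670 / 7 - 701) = 203553/12426076 = 0.02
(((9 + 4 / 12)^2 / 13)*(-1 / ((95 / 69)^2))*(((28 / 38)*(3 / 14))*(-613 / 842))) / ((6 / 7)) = 444908044/938482675 = 0.47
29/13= 2.23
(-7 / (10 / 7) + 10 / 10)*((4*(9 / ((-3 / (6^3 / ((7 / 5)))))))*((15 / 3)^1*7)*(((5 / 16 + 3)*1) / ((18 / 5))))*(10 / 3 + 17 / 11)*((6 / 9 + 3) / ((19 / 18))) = 74877075/19 = 3940898.68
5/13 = 0.38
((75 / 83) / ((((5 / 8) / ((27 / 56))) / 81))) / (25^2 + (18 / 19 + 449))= 207765/3955448 = 0.05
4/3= 1.33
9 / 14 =0.64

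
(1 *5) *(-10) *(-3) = 150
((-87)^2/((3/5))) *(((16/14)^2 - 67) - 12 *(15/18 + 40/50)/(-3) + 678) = 382526327/49 = 7806659.73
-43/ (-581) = 43/581 = 0.07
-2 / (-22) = 1/11 = 0.09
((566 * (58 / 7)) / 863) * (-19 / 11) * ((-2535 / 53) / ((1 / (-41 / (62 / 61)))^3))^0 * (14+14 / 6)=-4366124/28479 = -153.31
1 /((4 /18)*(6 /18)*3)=9/2 = 4.50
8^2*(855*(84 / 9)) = 510720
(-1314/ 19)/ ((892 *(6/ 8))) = -438/4237 = -0.10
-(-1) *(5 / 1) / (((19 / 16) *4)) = 20/19 = 1.05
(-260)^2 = 67600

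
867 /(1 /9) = 7803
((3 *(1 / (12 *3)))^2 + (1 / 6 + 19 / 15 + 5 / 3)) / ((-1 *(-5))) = 2237/3600 = 0.62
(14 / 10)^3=343/125 = 2.74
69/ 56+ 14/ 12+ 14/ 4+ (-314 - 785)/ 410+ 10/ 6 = 168239/34440 = 4.88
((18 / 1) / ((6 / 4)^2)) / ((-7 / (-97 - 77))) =1392/7 = 198.86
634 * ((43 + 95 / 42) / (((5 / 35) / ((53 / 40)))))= 31938701/120 = 266155.84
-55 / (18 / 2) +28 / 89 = -4643/801 = -5.80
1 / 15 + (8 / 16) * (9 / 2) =139/60 = 2.32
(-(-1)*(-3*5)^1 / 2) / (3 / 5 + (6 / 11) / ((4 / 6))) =-275/52 = -5.29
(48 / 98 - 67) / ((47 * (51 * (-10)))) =3259/1174530 = 0.00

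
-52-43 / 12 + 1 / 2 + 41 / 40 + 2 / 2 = -6367/120 = -53.06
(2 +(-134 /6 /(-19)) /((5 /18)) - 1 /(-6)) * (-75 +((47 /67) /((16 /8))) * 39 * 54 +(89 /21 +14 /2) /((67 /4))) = 48699433/11457 = 4250.63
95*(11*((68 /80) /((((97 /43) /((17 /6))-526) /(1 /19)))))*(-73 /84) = 9978881/128998464 = 0.08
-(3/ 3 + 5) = -6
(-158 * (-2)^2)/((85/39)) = -24648/85 = -289.98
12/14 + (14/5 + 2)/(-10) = 66/175 = 0.38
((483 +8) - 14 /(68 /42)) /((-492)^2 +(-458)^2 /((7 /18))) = 287/464967 = 0.00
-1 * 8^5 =-32768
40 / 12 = 3.33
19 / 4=4.75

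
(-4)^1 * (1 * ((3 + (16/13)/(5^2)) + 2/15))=-12412/975 = -12.73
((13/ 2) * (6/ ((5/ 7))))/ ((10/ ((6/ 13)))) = 63/25 = 2.52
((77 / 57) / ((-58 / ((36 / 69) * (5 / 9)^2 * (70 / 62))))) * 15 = -673750/10607301 = -0.06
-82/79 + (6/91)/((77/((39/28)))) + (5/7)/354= -54591946/52757859 = -1.03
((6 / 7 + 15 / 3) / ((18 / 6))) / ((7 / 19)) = 779/147 = 5.30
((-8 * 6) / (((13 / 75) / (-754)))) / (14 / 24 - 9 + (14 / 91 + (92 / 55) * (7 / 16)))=-223938000/8077 = -27725.39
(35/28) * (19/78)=95/312 = 0.30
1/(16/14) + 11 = 95/8 = 11.88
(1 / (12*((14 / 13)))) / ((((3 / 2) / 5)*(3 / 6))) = 65/126 = 0.52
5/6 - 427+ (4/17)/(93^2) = -125321119/294066 = -426.17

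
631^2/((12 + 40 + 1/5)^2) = 9954025/68121 = 146.12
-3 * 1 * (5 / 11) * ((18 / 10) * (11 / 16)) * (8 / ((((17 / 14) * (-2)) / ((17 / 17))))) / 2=189/68 = 2.78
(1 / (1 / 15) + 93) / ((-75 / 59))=-2124/25 = -84.96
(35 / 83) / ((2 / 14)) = 245/83 = 2.95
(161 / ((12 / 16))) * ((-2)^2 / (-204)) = -644/153 = -4.21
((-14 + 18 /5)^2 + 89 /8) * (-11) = -262427/200 = -1312.14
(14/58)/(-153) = -7/4437 = 0.00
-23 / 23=-1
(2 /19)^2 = 0.01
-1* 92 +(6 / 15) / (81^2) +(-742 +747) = -2854033/32805 = -87.00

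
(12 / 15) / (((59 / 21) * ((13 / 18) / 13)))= 1512/295 = 5.13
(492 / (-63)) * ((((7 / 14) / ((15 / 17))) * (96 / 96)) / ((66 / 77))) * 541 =-377077/135 = -2793.16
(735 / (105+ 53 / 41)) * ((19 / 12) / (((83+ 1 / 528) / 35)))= 17635002/3819787 = 4.62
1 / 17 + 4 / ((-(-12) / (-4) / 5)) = -337/51 = -6.61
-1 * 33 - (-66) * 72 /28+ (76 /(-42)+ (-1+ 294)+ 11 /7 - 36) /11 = 36973/231 = 160.06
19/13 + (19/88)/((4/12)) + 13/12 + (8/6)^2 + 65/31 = 2255665/319176 = 7.07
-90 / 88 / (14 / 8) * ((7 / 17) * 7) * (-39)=12285/187 = 65.70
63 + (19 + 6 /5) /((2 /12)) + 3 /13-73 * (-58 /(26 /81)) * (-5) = -4274937/65 = -65768.26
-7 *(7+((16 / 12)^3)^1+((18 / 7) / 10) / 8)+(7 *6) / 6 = -63523/1080 = -58.82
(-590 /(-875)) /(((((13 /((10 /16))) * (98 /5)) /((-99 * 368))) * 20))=-3.01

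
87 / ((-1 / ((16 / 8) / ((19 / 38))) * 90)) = -58/15 = -3.87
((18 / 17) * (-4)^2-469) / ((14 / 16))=-61480/119 = -516.64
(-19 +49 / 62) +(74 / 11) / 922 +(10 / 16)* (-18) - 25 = -34239875/628804 = -54.45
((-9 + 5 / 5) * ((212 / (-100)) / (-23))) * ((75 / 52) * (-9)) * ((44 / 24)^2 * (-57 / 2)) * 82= -44961543/598 = -75186.53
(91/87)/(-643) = -91/55941 = 0.00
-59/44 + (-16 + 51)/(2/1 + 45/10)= 2313/572 = 4.04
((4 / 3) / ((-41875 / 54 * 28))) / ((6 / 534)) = -1602/293125 = -0.01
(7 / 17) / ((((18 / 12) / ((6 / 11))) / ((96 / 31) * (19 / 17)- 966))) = -14203224/98549 = -144.12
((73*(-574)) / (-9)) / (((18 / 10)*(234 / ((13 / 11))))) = 104755/8019 = 13.06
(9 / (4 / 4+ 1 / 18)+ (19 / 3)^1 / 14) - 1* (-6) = 11953/798 = 14.98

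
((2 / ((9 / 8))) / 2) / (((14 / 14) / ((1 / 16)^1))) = 1/18 = 0.06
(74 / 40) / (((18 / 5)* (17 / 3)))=37/408 = 0.09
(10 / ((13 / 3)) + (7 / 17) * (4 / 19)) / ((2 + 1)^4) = 10054/340119 = 0.03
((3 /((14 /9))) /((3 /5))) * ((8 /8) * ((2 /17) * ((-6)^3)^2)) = 2099520/119 = 17643.03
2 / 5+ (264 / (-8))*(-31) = 5117/5 = 1023.40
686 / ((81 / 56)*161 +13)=2.79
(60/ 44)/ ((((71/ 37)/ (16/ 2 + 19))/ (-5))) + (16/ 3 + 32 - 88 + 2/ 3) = -113975/781 = -145.93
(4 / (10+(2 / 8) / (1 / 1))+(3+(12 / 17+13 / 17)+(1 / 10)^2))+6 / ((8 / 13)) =254768/17425 = 14.62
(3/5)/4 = 3/20 = 0.15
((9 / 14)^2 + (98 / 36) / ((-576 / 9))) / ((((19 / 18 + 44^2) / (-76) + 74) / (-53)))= -21073489/52030160 = -0.41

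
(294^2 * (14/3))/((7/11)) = 633864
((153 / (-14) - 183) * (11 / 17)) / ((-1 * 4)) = 29865/952 = 31.37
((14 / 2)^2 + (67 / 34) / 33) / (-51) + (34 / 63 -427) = -57068567/133518 = -427.42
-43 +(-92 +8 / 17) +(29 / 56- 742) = -833963/952 = -876.01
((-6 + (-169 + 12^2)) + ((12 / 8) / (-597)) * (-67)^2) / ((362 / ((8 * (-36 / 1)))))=1211544/36019 = 33.64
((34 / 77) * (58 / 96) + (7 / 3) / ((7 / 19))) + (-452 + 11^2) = -599491/1848 = -324.40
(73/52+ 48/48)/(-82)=-125/4264 = -0.03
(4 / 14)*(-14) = -4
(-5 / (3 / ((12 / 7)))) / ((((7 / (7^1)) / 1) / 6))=-120/7 = -17.14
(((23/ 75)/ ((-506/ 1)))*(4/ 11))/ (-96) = 1/435600 = 0.00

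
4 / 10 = 2/5 = 0.40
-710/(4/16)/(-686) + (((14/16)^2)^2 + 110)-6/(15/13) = 769381587/7024640 = 109.53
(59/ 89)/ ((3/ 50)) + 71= 21907/267 = 82.05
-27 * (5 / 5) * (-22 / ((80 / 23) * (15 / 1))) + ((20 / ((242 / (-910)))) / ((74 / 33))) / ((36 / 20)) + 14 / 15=-6.31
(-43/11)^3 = -79507/1331 = -59.73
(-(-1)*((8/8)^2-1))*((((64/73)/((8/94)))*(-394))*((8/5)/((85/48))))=0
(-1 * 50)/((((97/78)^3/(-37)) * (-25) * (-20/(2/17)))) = 17558424/77577205 = 0.23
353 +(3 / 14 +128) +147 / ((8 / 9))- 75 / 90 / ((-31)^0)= 108487/168 = 645.76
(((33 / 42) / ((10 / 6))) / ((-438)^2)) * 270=99/149212 = 0.00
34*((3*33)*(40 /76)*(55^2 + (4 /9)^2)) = 916453340/171 = 5359376.26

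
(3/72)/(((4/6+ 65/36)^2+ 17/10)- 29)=-270/137299 = 0.00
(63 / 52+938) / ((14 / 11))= 76747/104 = 737.95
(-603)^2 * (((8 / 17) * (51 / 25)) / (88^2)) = 1090827/24200 = 45.08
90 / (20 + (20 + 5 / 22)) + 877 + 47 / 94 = 103809/118 = 879.74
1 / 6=0.17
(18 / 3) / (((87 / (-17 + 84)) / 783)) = 3618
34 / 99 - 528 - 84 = -60554/99 = -611.66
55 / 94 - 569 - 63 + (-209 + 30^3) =2459001/94 = 26159.59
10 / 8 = 5/4 = 1.25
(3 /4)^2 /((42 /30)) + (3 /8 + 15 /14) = 207/112 = 1.85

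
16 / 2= 8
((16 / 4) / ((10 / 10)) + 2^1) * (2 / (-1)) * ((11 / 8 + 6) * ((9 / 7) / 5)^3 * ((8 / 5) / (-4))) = 129033/214375 = 0.60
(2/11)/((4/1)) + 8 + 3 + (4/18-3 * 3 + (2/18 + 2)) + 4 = 8.38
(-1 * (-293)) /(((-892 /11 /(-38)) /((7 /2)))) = 428659/892 = 480.56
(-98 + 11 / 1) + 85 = -2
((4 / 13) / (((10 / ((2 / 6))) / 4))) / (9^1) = 8/1755 = 0.00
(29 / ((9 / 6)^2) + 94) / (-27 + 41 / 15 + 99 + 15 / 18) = 9620/6801 = 1.41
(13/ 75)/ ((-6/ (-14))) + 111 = 25066/225 = 111.40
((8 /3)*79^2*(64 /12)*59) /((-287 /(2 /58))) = -47132032/74907 = -629.21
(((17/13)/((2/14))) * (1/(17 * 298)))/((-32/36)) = -63/30992 = 0.00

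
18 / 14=9/7 = 1.29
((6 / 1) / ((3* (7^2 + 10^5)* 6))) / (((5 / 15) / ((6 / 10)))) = 3/500245 = 0.00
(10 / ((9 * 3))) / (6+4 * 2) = 5/189 = 0.03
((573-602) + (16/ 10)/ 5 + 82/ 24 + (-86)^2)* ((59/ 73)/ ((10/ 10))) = 130462039/21900 = 5957.17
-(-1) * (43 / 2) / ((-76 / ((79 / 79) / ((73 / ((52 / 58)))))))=-559/160892 = 0.00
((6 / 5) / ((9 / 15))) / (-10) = -1/5 = -0.20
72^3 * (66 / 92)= 6158592/23 = 267764.87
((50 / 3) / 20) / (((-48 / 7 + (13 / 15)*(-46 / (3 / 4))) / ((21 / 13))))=-11025/491504 = -0.02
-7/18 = -0.39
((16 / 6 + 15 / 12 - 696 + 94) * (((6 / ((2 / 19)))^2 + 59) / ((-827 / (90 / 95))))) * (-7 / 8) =-150717/76 = -1983.12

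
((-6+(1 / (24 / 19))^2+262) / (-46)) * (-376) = 6947399/3312 = 2097.64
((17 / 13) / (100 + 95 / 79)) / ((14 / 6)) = 1343/242515 = 0.01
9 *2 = 18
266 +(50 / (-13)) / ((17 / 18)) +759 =225625/221 = 1020.93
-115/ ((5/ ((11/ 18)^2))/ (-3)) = 2783/108 = 25.77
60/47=1.28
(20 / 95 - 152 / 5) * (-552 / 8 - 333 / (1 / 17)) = 3286728/19 = 172985.68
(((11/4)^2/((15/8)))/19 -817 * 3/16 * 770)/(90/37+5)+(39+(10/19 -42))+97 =-15775.67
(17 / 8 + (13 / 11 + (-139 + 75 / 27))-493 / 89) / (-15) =9759397/1057320 = 9.23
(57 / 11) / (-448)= -57/4928 = -0.01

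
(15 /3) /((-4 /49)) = -245/4 = -61.25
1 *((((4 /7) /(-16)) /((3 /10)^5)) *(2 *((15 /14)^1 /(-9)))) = 125000/35721 = 3.50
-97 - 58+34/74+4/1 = -5570/37 = -150.54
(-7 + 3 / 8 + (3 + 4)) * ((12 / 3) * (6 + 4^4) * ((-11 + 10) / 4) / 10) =-393/40 = -9.82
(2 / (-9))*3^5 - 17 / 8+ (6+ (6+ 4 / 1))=-321/8 = -40.12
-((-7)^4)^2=-5764801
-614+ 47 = -567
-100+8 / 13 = -99.38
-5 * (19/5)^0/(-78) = 5/78 = 0.06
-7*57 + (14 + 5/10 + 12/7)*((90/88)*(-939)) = -15970.24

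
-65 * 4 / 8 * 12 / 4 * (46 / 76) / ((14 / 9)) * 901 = -36368865/1064 = -34181.26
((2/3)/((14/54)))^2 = 324/49 = 6.61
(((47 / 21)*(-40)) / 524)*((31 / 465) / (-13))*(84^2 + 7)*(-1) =-94846/15327 = -6.19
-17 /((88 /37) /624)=-49062/11 = -4460.18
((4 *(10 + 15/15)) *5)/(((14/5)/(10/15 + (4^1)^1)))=1100/3 = 366.67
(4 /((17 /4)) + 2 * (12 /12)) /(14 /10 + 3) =125/187 = 0.67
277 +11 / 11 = 278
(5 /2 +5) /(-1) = -15/2 = -7.50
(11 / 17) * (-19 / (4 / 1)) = -209/68 = -3.07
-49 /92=-0.53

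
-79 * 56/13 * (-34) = 11570.46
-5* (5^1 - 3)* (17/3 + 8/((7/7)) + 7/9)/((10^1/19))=-2470/9 = -274.44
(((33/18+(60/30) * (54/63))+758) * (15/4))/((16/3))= 535.46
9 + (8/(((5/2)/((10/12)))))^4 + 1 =4906/81 = 60.57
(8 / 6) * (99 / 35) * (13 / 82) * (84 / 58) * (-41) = -5148/145 = -35.50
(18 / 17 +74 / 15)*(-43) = -65704/255 = -257.66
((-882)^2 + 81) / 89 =778005/89 = 8741.63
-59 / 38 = -1.55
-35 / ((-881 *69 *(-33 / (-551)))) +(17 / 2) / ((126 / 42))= 11406113/4012074 = 2.84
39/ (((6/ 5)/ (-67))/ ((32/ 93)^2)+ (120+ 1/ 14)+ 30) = 0.26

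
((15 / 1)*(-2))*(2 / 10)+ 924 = 918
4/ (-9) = -4/9 = -0.44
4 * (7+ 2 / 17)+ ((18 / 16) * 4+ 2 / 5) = 5673/170 = 33.37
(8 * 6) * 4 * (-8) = -1536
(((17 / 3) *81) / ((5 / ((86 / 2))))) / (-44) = -19737/220 = -89.71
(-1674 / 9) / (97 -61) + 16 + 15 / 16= 565/48 = 11.77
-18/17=-1.06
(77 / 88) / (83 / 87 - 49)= -609/33440 = -0.02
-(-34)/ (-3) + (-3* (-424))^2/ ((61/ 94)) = 456269414/183 = 2493275.49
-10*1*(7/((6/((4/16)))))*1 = -35/12 = -2.92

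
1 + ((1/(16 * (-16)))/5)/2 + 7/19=66541/48640 = 1.37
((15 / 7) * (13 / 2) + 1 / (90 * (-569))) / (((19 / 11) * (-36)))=-6865331/30649185 = -0.22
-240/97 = -2.47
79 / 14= 5.64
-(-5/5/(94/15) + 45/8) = -2055/376 = -5.47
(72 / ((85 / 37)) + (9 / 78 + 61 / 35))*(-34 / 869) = -102719/79079 = -1.30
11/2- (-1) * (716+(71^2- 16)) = 11493/2 = 5746.50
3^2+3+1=13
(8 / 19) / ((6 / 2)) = 0.14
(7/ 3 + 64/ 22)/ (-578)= -173/19074 = -0.01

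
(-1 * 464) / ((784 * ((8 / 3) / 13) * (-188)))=0.02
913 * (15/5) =2739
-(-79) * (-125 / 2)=-9875/2 = -4937.50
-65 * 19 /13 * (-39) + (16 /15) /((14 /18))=129723/35 = 3706.37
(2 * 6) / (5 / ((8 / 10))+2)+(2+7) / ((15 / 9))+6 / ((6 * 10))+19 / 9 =1795/198 = 9.07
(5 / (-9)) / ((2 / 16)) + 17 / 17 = -31/9 = -3.44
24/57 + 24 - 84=-1132/19 = -59.58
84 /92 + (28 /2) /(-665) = 1949/2185 = 0.89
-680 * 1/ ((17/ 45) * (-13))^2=-81000/2873 = -28.19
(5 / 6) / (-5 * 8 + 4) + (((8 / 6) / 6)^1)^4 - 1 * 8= -420991/52488 = -8.02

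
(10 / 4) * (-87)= -435/2 = -217.50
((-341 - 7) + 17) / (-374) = 331/374 = 0.89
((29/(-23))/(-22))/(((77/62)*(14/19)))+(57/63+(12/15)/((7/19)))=12840941/4091010 = 3.14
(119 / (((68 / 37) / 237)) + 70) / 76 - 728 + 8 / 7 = -1115111/2128 = -524.02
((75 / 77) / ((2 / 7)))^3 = 421875/10648 = 39.62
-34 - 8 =-42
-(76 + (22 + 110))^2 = -43264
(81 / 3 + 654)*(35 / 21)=1135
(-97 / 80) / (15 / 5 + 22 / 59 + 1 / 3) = -0.33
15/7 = 2.14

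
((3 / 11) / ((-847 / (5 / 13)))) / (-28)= 15/3391388 = 0.00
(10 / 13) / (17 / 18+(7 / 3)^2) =36/299 = 0.12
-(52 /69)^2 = -2704/4761 = -0.57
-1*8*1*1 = -8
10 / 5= 2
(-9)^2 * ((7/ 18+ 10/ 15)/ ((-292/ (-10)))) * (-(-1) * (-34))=-14535/146 = -99.55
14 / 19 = 0.74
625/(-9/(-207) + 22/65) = 934375/571 = 1636.38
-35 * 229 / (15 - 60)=1603/9 = 178.11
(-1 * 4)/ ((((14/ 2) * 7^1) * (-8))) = 1/98 = 0.01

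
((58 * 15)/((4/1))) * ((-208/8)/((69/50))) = -94250/23 = -4097.83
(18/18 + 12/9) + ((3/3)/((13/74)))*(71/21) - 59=-10216/273 = -37.42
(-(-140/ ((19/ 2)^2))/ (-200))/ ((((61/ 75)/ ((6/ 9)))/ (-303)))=42420/22021 = 1.93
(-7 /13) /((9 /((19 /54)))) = -133/6318 = -0.02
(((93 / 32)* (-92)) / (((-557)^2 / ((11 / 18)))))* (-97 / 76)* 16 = 760771/70736772 = 0.01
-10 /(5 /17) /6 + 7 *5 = 88/3 = 29.33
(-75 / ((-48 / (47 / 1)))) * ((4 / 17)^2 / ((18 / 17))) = 1175/306 = 3.84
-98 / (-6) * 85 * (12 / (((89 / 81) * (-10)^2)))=67473/445 = 151.62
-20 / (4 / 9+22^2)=-9/218 = -0.04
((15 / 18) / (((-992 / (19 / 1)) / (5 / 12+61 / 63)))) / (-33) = 33155/49496832 = 0.00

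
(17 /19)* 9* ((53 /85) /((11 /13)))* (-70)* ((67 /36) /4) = -193.27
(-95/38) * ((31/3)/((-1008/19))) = 2945/6048 = 0.49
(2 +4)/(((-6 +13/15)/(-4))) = 360/77 = 4.68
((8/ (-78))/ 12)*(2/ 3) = -2/351 = -0.01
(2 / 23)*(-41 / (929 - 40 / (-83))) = -6806/1774381 = 0.00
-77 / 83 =-0.93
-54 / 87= -18/29 = -0.62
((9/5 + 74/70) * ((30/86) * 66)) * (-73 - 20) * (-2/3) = 1227600/301 = 4078.41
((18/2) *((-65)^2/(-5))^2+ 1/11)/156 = 17672119/429 = 41193.75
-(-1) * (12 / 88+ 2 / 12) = 10/33 = 0.30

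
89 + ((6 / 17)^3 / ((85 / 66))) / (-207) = 854835851/9604915 = 89.00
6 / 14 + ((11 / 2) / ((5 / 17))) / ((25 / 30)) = 4002/175 = 22.87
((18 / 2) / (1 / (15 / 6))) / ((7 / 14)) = 45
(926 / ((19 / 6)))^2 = 30869136/361 = 85510.07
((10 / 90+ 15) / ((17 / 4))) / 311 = 32/2799 = 0.01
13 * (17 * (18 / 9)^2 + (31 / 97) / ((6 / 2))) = 257647/291 = 885.38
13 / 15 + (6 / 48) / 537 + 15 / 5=27687/7160 = 3.87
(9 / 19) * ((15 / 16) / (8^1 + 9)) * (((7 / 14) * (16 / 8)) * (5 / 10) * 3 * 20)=2025/2584 = 0.78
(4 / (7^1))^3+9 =3151/343 = 9.19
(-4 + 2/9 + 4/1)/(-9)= -2/81 = -0.02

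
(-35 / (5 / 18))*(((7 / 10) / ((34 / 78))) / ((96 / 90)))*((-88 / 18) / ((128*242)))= 5733/191488 = 0.03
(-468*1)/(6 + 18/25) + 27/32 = -15411/224 = -68.80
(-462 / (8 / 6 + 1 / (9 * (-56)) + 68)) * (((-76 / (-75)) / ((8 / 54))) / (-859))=39817008/750400925 = 0.05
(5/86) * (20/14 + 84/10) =0.57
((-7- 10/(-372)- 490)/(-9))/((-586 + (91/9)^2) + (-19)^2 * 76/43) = 11924373/33316382 = 0.36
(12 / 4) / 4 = 3/4 = 0.75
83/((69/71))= 5893/69 = 85.41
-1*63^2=-3969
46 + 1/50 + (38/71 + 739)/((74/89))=61436401/65675 = 935.46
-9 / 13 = -0.69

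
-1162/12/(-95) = 581/570 = 1.02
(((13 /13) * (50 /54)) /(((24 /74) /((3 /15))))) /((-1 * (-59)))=185/19116 = 0.01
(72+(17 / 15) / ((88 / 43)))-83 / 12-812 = -985199/1320 = -746.36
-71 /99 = -0.72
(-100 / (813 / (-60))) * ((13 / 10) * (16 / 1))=41600/271 = 153.51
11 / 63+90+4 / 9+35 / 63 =5744/63 = 91.17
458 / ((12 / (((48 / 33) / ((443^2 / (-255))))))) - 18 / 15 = -13731034/10793695 = -1.27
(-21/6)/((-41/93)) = 651/82 = 7.94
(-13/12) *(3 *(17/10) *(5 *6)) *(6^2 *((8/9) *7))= -37128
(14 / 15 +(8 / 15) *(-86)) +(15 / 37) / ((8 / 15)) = -196129/4440 = -44.17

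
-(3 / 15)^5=-1/3125 = 0.00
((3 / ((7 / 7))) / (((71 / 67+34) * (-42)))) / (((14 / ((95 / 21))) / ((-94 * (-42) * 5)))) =-1495775/115101 = -13.00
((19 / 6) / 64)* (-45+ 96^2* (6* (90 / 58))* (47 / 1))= 740681655/3712 = 199537.08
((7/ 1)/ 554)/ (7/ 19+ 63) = 19/95288 = 0.00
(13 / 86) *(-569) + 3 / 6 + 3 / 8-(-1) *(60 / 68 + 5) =-463479/5848 = -79.25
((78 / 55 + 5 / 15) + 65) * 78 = 286364/55 = 5206.62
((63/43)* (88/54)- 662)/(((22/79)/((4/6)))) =-6722110/4257 = -1579.07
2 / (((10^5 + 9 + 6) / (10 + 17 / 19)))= 414/1900285 = 0.00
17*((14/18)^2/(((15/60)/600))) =666400/27 = 24681.48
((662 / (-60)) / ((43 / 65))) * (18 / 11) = -12909/473 = -27.29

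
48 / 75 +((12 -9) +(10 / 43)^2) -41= -1724466/46225 = -37.31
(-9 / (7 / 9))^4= 43046721/2401 = 17928.66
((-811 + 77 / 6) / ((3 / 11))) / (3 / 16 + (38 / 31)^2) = -404996152/233883 = -1731.62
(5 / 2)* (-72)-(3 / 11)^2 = -21789/121 = -180.07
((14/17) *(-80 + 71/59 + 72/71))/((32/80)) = -11404085/71213 = -160.14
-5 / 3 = -1.67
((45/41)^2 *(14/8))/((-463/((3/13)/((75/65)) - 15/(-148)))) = -632205/460755376 = 0.00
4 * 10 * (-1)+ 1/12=-479/12 = -39.92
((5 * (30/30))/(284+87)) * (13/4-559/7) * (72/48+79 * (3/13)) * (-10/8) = 2116125/83104 = 25.46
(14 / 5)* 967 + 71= 13893/5 = 2778.60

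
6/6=1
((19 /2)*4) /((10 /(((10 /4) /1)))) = 19/2 = 9.50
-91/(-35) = 13/5 = 2.60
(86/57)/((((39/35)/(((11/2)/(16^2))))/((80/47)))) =82775/1671696 = 0.05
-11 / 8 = -1.38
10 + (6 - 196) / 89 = 700/89 = 7.87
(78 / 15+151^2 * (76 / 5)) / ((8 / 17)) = 14729667/20 = 736483.35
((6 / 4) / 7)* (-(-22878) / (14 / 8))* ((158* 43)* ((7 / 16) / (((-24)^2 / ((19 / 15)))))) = 82034153/4480 = 18311.19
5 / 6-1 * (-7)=7.83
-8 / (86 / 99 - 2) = 99/14 = 7.07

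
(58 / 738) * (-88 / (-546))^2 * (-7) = -56144/3928743 = -0.01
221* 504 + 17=111401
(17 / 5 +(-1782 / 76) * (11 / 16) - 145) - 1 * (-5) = -464269/3040 = -152.72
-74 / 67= -1.10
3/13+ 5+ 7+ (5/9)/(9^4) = 9388856/767637 = 12.23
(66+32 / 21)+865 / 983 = 1412059/20643 = 68.40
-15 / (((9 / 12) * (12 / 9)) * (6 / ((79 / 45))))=-79/18 = -4.39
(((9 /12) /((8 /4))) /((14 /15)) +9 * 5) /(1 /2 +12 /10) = 25425/952 = 26.71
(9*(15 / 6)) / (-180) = -1/8 = -0.12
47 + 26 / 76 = 1799/38 = 47.34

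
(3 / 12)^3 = 1/64 = 0.02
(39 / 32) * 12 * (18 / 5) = 1053/20 = 52.65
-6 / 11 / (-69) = 2/253 = 0.01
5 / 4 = 1.25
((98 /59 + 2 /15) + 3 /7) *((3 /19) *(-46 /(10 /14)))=-633466/28025 = -22.60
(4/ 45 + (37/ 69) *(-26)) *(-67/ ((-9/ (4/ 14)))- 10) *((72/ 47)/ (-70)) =-28446592/11918025 = -2.39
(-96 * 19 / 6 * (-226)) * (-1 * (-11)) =755744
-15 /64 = -0.23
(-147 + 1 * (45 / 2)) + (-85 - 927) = -2273/2 = -1136.50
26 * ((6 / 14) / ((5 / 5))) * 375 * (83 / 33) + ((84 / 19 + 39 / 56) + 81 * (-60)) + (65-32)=66570687/11704 = 5687.86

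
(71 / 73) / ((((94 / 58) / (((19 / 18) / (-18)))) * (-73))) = 39121/81150012 = 0.00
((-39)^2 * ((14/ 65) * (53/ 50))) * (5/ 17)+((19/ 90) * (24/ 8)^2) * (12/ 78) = 565906/5525 = 102.43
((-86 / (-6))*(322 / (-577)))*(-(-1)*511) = -7075306/1731 = -4087.41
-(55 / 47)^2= -3025/2209 = -1.37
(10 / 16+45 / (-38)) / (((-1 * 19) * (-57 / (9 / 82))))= -255/4499504 = 0.00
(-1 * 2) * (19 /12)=-19/6 = -3.17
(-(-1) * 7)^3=343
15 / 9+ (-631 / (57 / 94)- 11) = -59846/57 = -1049.93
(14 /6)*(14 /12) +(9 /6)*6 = 211/18 = 11.72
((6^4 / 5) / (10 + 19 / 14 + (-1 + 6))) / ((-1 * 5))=-18144/5725 = -3.17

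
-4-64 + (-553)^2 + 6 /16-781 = 2439683/8 = 304960.38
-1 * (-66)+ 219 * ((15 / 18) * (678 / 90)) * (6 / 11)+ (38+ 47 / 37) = 348058/407 = 855.18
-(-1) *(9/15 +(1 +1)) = 13/5 = 2.60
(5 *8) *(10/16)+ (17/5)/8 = 1017/40 = 25.42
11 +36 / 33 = 133/11 = 12.09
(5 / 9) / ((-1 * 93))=-5/837 = -0.01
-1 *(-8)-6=2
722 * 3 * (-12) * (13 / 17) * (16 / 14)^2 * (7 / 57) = -379392/119 = -3188.17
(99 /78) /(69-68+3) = 33/104 = 0.32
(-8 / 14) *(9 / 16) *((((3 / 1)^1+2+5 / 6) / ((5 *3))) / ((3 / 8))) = -0.33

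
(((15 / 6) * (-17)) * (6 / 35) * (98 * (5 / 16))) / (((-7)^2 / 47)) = -11985/56 = -214.02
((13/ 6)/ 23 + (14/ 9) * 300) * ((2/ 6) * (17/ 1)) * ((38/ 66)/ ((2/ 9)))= 6935133/1012 = 6852.90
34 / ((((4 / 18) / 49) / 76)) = 569772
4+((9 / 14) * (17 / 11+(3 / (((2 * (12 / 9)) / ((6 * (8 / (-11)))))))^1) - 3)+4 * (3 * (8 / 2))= 7213/154 = 46.84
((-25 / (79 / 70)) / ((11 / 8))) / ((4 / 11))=-3500/79 = -44.30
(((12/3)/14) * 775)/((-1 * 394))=-775/1379 = -0.56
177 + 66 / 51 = 3031/17 = 178.29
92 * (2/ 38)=92/19 = 4.84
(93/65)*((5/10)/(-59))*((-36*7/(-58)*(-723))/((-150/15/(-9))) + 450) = 32056263/1112150 = 28.82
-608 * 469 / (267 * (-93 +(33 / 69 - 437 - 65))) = 3279248/1825479 = 1.80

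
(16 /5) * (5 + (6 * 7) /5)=1072/25 = 42.88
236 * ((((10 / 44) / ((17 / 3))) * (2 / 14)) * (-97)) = -171690/1309 = -131.16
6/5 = 1.20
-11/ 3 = -3.67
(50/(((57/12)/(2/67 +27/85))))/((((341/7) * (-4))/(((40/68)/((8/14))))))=-2424275/125452877 = -0.02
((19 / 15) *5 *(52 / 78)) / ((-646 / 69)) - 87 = -4460/51 = -87.45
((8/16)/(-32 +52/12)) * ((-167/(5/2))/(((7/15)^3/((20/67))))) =6763500/1907423 = 3.55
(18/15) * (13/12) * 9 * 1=117/10 = 11.70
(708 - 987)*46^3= -27156744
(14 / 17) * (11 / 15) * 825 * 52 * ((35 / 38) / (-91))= -84700/323 = -262.23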